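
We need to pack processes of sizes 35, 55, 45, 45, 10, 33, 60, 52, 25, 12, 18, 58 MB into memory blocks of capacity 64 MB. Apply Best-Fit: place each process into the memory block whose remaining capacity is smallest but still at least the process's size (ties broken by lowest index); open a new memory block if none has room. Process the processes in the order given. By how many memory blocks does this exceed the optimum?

0

Best-Fit: [35,25] [55] [45,10] [45,18] [33] [60] [52,12] [58] → 8 memory blocks.
8 processes exceed 32 MB (half the capacity), and no two of those can share a memory block, so at least 8 memory blocks are needed.
So 8 is already optimal.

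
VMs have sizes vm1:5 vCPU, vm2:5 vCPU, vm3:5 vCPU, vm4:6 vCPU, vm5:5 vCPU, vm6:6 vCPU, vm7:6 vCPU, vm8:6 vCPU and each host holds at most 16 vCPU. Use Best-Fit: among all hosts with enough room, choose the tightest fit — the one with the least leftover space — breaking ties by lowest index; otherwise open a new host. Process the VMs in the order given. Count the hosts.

4 hosts

host 1: place vm1 (5 vCPU), 11 vCPU left
host 1: place vm2 (5 vCPU), 6 vCPU left
host 1: place vm3 (5 vCPU), 1 vCPU left
host 2: place vm4 (6 vCPU), 10 vCPU left
host 2: place vm5 (5 vCPU), 5 vCPU left
host 3: place vm6 (6 vCPU), 10 vCPU left
host 3: place vm7 (6 vCPU), 4 vCPU left
host 4: place vm8 (6 vCPU), 10 vCPU left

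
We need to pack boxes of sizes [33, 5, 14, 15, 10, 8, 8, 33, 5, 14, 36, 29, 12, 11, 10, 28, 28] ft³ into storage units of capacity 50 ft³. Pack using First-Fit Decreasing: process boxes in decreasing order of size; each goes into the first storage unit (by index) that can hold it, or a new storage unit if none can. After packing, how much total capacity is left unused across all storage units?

Sorted descending: 36, 33, 33, 29, 28, 28, 15, 14, 14, 12, 11, 10, 10, 8, 8, 5, 5.
storage unit 1: place 36 ft³, 14 ft³ left
storage unit 2: place 33 ft³, 17 ft³ left
storage unit 3: place 33 ft³, 17 ft³ left
storage unit 4: place 29 ft³, 21 ft³ left
storage unit 5: place 28 ft³, 22 ft³ left
storage unit 6: place 28 ft³, 22 ft³ left
storage unit 2: place 15 ft³, 2 ft³ left
storage unit 1: place 14 ft³, 0 ft³ left
storage unit 3: place 14 ft³, 3 ft³ left
storage unit 4: place 12 ft³, 9 ft³ left
storage unit 5: place 11 ft³, 11 ft³ left
storage unit 5: place 10 ft³, 1 ft³ left
storage unit 6: place 10 ft³, 12 ft³ left
storage unit 4: place 8 ft³, 1 ft³ left
storage unit 6: place 8 ft³, 4 ft³ left
storage unit 7: place 5 ft³, 45 ft³ left
storage unit 7: place 5 ft³, 40 ft³ left
7 storage units × 50 ft³ = 350 ft³; used 299 ft³; unused 51 ft³.

51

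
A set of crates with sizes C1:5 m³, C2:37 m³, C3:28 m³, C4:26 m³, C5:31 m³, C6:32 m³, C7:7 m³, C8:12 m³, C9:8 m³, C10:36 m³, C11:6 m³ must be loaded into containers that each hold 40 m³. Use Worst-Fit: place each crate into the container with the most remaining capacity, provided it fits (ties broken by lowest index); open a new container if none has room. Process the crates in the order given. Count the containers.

container 1: place C1 (5 m³), 35 m³ left
container 2: place C2 (37 m³), 3 m³ left
container 1: place C3 (28 m³), 7 m³ left
container 3: place C4 (26 m³), 14 m³ left
container 4: place C5 (31 m³), 9 m³ left
container 5: place C6 (32 m³), 8 m³ left
container 3: place C7 (7 m³), 7 m³ left
container 6: place C8 (12 m³), 28 m³ left
container 6: place C9 (8 m³), 20 m³ left
container 7: place C10 (36 m³), 4 m³ left
container 6: place C11 (6 m³), 14 m³ left

7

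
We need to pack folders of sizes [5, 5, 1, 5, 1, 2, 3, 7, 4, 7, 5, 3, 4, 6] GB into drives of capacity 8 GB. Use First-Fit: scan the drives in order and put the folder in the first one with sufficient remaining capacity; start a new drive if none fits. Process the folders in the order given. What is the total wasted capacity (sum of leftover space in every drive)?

14

drive 1: place 5 GB, 3 GB left
drive 2: place 5 GB, 3 GB left
drive 1: place 1 GB, 2 GB left
drive 3: place 5 GB, 3 GB left
drive 1: place 1 GB, 1 GB left
drive 2: place 2 GB, 1 GB left
drive 3: place 3 GB, 0 GB left
drive 4: place 7 GB, 1 GB left
drive 5: place 4 GB, 4 GB left
drive 6: place 7 GB, 1 GB left
drive 7: place 5 GB, 3 GB left
drive 5: place 3 GB, 1 GB left
drive 8: place 4 GB, 4 GB left
drive 9: place 6 GB, 2 GB left
9 drives × 8 GB = 72 GB; used 58 GB; unused 14 GB.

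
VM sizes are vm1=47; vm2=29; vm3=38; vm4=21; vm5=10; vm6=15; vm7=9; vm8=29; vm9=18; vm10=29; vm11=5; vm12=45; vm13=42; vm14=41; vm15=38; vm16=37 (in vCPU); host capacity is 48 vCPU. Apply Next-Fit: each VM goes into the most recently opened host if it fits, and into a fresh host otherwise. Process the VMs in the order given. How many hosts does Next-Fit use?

12

host 1: place vm1 (47 vCPU), 1 vCPU left
host 2: place vm2 (29 vCPU), 19 vCPU left
host 3: place vm3 (38 vCPU), 10 vCPU left
host 4: place vm4 (21 vCPU), 27 vCPU left
host 4: place vm5 (10 vCPU), 17 vCPU left
host 4: place vm6 (15 vCPU), 2 vCPU left
host 5: place vm7 (9 vCPU), 39 vCPU left
host 5: place vm8 (29 vCPU), 10 vCPU left
host 6: place vm9 (18 vCPU), 30 vCPU left
host 6: place vm10 (29 vCPU), 1 vCPU left
host 7: place vm11 (5 vCPU), 43 vCPU left
host 8: place vm12 (45 vCPU), 3 vCPU left
host 9: place vm13 (42 vCPU), 6 vCPU left
host 10: place vm14 (41 vCPU), 7 vCPU left
host 11: place vm15 (38 vCPU), 10 vCPU left
host 12: place vm16 (37 vCPU), 11 vCPU left
Final hosts: [47] [29] [38] [21,10,15] [9,29] [18,29] [5] [45] [42] [41] [38] [37].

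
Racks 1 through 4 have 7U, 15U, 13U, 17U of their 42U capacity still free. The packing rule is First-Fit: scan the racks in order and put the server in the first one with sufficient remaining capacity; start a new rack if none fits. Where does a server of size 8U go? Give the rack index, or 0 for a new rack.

Racks with room: rack 2 (15U), rack 3 (13U), rack 4 (17U).
The first with room is rack 2.

2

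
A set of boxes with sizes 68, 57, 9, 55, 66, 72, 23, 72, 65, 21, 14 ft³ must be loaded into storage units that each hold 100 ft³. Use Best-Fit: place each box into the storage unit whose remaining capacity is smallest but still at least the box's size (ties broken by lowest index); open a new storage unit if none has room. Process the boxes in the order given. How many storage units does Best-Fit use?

7

Put 68 ft³ in storage unit 1; 32 ft³ remain.
Put 57 ft³ in storage unit 2; 43 ft³ remain.
Put 9 ft³ in storage unit 1; 23 ft³ remain.
Put 55 ft³ in storage unit 3; 45 ft³ remain.
Put 66 ft³ in storage unit 4; 34 ft³ remain.
Put 72 ft³ in storage unit 5; 28 ft³ remain.
Put 23 ft³ in storage unit 1; 0 ft³ remain.
Put 72 ft³ in storage unit 6; 28 ft³ remain.
Put 65 ft³ in storage unit 7; 35 ft³ remain.
Put 21 ft³ in storage unit 5; 7 ft³ remain.
Put 14 ft³ in storage unit 6; 14 ft³ remain.
Final storage units: [68,9,23] [57] [55] [66] [72,21] [72,14] [65].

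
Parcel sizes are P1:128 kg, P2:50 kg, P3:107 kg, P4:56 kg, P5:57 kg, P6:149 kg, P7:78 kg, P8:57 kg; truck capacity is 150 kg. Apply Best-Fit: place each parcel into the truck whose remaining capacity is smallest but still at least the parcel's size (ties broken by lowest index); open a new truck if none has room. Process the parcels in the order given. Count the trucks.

6 trucks

truck 1: place P1 (128 kg), 22 kg left
truck 2: place P2 (50 kg), 100 kg left
truck 3: place P3 (107 kg), 43 kg left
truck 2: place P4 (56 kg), 44 kg left
truck 4: place P5 (57 kg), 93 kg left
truck 5: place P6 (149 kg), 1 kg left
truck 4: place P7 (78 kg), 15 kg left
truck 6: place P8 (57 kg), 93 kg left
Final trucks: [128] [50,56] [107] [57,78] [149] [57].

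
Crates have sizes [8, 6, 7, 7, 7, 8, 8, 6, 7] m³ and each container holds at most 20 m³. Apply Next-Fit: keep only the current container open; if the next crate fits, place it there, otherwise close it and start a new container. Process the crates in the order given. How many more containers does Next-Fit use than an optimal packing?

1

Next-Fit: [8,6] [7,7] [7,8] [8,6] [7] → 5 containers.
Total size 64 m³; any packing needs at least ⌈64/20⌉ = 4 containers.
An optimal packing achieves that bound: [8,8] [8,7] [7,7,6] [7,6] → 4 containers.
Excess: 5 − 4 = 1.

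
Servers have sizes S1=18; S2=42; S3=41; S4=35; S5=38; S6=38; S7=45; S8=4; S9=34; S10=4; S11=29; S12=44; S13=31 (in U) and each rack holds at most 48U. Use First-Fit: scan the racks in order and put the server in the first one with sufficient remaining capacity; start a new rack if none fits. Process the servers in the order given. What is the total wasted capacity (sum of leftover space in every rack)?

125

S1 (18U) → rack 1 (remaining 30U)
S2 (42U) → rack 2 (remaining 6U)
S3 (41U) → rack 3 (remaining 7U)
S4 (35U) → rack 4 (remaining 13U)
S5 (38U) → rack 5 (remaining 10U)
S6 (38U) → rack 6 (remaining 10U)
S7 (45U) → rack 7 (remaining 3U)
S8 (4U) → rack 1 (remaining 26U)
S9 (34U) → rack 8 (remaining 14U)
S10 (4U) → rack 1 (remaining 22U)
S11 (29U) → rack 9 (remaining 19U)
S12 (44U) → rack 10 (remaining 4U)
S13 (31U) → rack 11 (remaining 17U)
11 racks × 48U = 528U; used 403U; unused 125U.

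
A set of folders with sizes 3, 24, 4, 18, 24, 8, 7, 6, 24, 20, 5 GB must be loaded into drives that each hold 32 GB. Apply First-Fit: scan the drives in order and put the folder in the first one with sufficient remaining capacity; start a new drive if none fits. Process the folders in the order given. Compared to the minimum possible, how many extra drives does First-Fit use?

First-Fit: [3,24,4] [18,8,6] [24,7] [24,5] [20] → 5 drives.
Total size 143 GB; any packing needs at least ⌈143/32⌉ = 5 drives.
So 5 is already optimal.

0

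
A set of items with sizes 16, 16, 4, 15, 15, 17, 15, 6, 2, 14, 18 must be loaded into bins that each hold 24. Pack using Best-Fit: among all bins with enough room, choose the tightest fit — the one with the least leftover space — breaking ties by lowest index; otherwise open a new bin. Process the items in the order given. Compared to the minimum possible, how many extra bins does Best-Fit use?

Best-Fit: [16,4,2] [16] [15] [15] [17,6] [15] [14] [18] → 8 bins.
8 items exceed 12 (half the capacity), and no two of those can share a bin, so at least 8 bins are needed.
So 8 is already optimal.

0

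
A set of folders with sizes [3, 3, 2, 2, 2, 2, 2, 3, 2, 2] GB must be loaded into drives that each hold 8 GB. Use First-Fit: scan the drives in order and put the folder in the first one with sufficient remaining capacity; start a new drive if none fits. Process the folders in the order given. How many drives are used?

drive 1: place 3 GB, 5 GB left
drive 1: place 3 GB, 2 GB left
drive 1: place 2 GB, 0 GB left
drive 2: place 2 GB, 6 GB left
drive 2: place 2 GB, 4 GB left
drive 2: place 2 GB, 2 GB left
drive 2: place 2 GB, 0 GB left
drive 3: place 3 GB, 5 GB left
drive 3: place 2 GB, 3 GB left
drive 3: place 2 GB, 1 GB left
Final drives: [3,3,2] [2,2,2,2] [3,2,2].

3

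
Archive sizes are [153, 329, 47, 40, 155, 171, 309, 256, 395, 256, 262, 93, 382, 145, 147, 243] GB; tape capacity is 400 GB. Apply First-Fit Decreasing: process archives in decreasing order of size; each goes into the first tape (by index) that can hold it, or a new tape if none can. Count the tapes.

10 tapes

Sorted descending: 395, 382, 329, 309, 262, 256, 256, 243, 171, 155, 153, 147, 145, 93, 47, 40.
395 GB → tape 1 (remaining 5 GB)
382 GB → tape 2 (remaining 18 GB)
329 GB → tape 3 (remaining 71 GB)
309 GB → tape 4 (remaining 91 GB)
262 GB → tape 5 (remaining 138 GB)
256 GB → tape 6 (remaining 144 GB)
256 GB → tape 7 (remaining 144 GB)
243 GB → tape 8 (remaining 157 GB)
171 GB → tape 9 (remaining 229 GB)
155 GB → tape 8 (remaining 2 GB)
153 GB → tape 9 (remaining 76 GB)
147 GB → tape 10 (remaining 253 GB)
145 GB → tape 10 (remaining 108 GB)
93 GB → tape 5 (remaining 45 GB)
47 GB → tape 3 (remaining 24 GB)
40 GB → tape 4 (remaining 51 GB)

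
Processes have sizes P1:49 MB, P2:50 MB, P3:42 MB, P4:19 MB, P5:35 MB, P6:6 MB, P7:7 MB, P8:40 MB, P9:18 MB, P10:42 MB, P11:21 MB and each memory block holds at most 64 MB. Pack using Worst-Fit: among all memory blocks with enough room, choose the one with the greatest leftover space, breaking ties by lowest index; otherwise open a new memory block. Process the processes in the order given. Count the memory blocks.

memory block 1: place P1 (49 MB), 15 MB left
memory block 2: place P2 (50 MB), 14 MB left
memory block 3: place P3 (42 MB), 22 MB left
memory block 3: place P4 (19 MB), 3 MB left
memory block 4: place P5 (35 MB), 29 MB left
memory block 4: place P6 (6 MB), 23 MB left
memory block 4: place P7 (7 MB), 16 MB left
memory block 5: place P8 (40 MB), 24 MB left
memory block 5: place P9 (18 MB), 6 MB left
memory block 6: place P10 (42 MB), 22 MB left
memory block 6: place P11 (21 MB), 1 MB left
Final memory blocks: [49] [50] [42,19] [35,6,7] [40,18] [42,21].

6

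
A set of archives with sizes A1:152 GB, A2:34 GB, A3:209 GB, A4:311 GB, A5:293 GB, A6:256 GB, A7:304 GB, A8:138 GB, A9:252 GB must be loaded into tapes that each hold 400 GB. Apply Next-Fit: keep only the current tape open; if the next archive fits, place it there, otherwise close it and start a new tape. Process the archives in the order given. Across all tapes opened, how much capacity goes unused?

451

A1 (152 GB) → tape 1 (remaining 248 GB)
A2 (34 GB) → tape 1 (remaining 214 GB)
A3 (209 GB) → tape 1 (remaining 5 GB)
A4 (311 GB) → tape 2 (remaining 89 GB)
A5 (293 GB) → tape 3 (remaining 107 GB)
A6 (256 GB) → tape 4 (remaining 144 GB)
A7 (304 GB) → tape 5 (remaining 96 GB)
A8 (138 GB) → tape 6 (remaining 262 GB)
A9 (252 GB) → tape 6 (remaining 10 GB)
6 tapes × 400 GB = 2400 GB; used 1949 GB; unused 451 GB.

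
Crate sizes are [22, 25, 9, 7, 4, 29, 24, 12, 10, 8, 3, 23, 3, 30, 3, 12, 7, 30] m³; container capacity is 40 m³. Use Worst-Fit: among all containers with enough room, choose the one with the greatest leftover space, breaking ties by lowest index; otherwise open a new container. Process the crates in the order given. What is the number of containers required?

container 1: place 22 m³, 18 m³ left
container 2: place 25 m³, 15 m³ left
container 1: place 9 m³, 9 m³ left
container 2: place 7 m³, 8 m³ left
container 1: place 4 m³, 5 m³ left
container 3: place 29 m³, 11 m³ left
container 4: place 24 m³, 16 m³ left
container 4: place 12 m³, 4 m³ left
container 3: place 10 m³, 1 m³ left
container 2: place 8 m³, 0 m³ left
container 1: place 3 m³, 2 m³ left
container 5: place 23 m³, 17 m³ left
container 5: place 3 m³, 14 m³ left
container 6: place 30 m³, 10 m³ left
container 5: place 3 m³, 11 m³ left
container 7: place 12 m³, 28 m³ left
container 7: place 7 m³, 21 m³ left
container 8: place 30 m³, 10 m³ left
Final containers: [22,9,4,3] [25,7,8] [29,10] [24,12] [23,3,3] [30] [12,7] [30].

8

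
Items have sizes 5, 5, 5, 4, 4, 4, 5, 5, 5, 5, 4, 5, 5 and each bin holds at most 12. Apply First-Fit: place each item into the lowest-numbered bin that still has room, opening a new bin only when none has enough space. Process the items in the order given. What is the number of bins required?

5 → bin 1 (remaining 7)
5 → bin 1 (remaining 2)
5 → bin 2 (remaining 7)
4 → bin 2 (remaining 3)
4 → bin 3 (remaining 8)
4 → bin 3 (remaining 4)
5 → bin 4 (remaining 7)
5 → bin 4 (remaining 2)
5 → bin 5 (remaining 7)
5 → bin 5 (remaining 2)
4 → bin 3 (remaining 0)
5 → bin 6 (remaining 7)
5 → bin 6 (remaining 2)

6 bins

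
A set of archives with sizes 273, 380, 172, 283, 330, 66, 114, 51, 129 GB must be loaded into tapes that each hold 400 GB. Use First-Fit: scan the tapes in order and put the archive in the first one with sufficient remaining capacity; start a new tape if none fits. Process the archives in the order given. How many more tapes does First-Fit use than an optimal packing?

First-Fit: [273,66,51] [380] [172,114] [283] [330] [129] → 6 tapes.
Total size 1798 GB; any packing needs at least ⌈1798/400⌉ = 5 tapes.
An optimal packing achieves that bound: [380] [330,66] [283,114] [273,51] [172,129] → 5 tapes.
Excess: 6 − 5 = 1.

1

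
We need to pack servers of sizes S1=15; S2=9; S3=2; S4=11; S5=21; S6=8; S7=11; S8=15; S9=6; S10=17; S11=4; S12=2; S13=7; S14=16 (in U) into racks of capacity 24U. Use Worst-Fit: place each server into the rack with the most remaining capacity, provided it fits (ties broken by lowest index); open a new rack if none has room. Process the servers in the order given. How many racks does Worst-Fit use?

7

Put S1 (15U) in rack 1; 9U remain.
Put S2 (9U) in rack 1; 0U remain.
Put S3 (2U) in rack 2; 22U remain.
Put S4 (11U) in rack 2; 11U remain.
Put S5 (21U) in rack 3; 3U remain.
Put S6 (8U) in rack 2; 3U remain.
Put S7 (11U) in rack 4; 13U remain.
Put S8 (15U) in rack 5; 9U remain.
Put S9 (6U) in rack 4; 7U remain.
Put S10 (17U) in rack 6; 7U remain.
Put S11 (4U) in rack 5; 5U remain.
Put S12 (2U) in rack 4; 5U remain.
Put S13 (7U) in rack 6; 0U remain.
Put S14 (16U) in rack 7; 8U remain.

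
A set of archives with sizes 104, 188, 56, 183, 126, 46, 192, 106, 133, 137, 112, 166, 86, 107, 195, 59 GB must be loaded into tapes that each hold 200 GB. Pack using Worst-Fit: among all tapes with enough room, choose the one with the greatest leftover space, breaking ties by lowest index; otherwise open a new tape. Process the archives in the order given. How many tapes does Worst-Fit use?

12

tape 1: place 104 GB, 96 GB left
tape 2: place 188 GB, 12 GB left
tape 1: place 56 GB, 40 GB left
tape 3: place 183 GB, 17 GB left
tape 4: place 126 GB, 74 GB left
tape 4: place 46 GB, 28 GB left
tape 5: place 192 GB, 8 GB left
tape 6: place 106 GB, 94 GB left
tape 7: place 133 GB, 67 GB left
tape 8: place 137 GB, 63 GB left
tape 9: place 112 GB, 88 GB left
tape 10: place 166 GB, 34 GB left
tape 6: place 86 GB, 8 GB left
tape 11: place 107 GB, 93 GB left
tape 12: place 195 GB, 5 GB left
tape 11: place 59 GB, 34 GB left
Final tapes: [104,56] [188] [183] [126,46] [192] [106,86] [133] [137] [112] [166] [107,59] [195].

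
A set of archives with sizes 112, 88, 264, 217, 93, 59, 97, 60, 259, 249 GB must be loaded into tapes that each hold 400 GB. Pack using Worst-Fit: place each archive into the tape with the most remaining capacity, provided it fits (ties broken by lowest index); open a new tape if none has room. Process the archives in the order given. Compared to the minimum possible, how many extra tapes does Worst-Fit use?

1

Worst-Fit: [112,88,93] [264,97] [217,59,60] [259] [249] → 5 tapes.
Total size 1498 GB; any packing needs at least ⌈1498/400⌉ = 4 tapes.
An optimal packing achieves that bound: [264,112] [259,97] [249,88,60] [217,93,59] → 4 tapes.
Excess: 5 − 4 = 1.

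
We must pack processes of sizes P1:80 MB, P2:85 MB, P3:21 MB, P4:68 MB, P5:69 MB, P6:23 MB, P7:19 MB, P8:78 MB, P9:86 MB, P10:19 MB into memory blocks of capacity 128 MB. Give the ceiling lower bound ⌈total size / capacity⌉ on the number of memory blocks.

5 memory blocks

Total size = 80 + 85 + 21 + 68 + 69 + 23 + 19 + 78 + 86 + 19 = 548 MB.
⌈548 / 128⌉ = 5.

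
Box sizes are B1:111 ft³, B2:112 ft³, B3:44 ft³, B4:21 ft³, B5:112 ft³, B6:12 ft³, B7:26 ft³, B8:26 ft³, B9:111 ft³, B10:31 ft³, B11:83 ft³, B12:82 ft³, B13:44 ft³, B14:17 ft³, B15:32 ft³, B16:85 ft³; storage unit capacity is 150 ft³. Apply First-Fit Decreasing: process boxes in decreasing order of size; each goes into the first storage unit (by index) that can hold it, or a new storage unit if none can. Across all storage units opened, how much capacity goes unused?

101

Sorted descending: 112, 112, 111, 111, 85, 83, 82, 44, 44, 32, 31, 26, 26, 21, 17, 12.
storage unit 1: place 112 ft³, 38 ft³ left
storage unit 2: place 112 ft³, 38 ft³ left
storage unit 3: place 111 ft³, 39 ft³ left
storage unit 4: place 111 ft³, 39 ft³ left
storage unit 5: place 85 ft³, 65 ft³ left
storage unit 6: place 83 ft³, 67 ft³ left
storage unit 7: place 82 ft³, 68 ft³ left
storage unit 5: place 44 ft³, 21 ft³ left
storage unit 6: place 44 ft³, 23 ft³ left
storage unit 1: place 32 ft³, 6 ft³ left
storage unit 2: place 31 ft³, 7 ft³ left
storage unit 3: place 26 ft³, 13 ft³ left
storage unit 4: place 26 ft³, 13 ft³ left
storage unit 5: place 21 ft³, 0 ft³ left
storage unit 6: place 17 ft³, 6 ft³ left
storage unit 3: place 12 ft³, 1 ft³ left
7 storage units × 150 ft³ = 1050 ft³; used 949 ft³; unused 101 ft³.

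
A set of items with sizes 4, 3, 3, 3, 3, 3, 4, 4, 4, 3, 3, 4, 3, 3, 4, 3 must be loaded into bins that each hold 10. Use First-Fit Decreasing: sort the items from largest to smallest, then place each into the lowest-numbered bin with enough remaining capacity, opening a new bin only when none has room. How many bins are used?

7 bins

Sorted descending: 4, 4, 4, 4, 4, 4, 3, 3, 3, 3, 3, 3, 3, 3, 3, 3.
bin 1: place 4, 6 left
bin 1: place 4, 2 left
bin 2: place 4, 6 left
bin 2: place 4, 2 left
bin 3: place 4, 6 left
bin 3: place 4, 2 left
bin 4: place 3, 7 left
bin 4: place 3, 4 left
bin 4: place 3, 1 left
bin 5: place 3, 7 left
bin 5: place 3, 4 left
bin 5: place 3, 1 left
bin 6: place 3, 7 left
bin 6: place 3, 4 left
bin 6: place 3, 1 left
bin 7: place 3, 7 left
Final bins: [4,4] [4,4] [4,4] [3,3,3] [3,3,3] [3,3,3] [3].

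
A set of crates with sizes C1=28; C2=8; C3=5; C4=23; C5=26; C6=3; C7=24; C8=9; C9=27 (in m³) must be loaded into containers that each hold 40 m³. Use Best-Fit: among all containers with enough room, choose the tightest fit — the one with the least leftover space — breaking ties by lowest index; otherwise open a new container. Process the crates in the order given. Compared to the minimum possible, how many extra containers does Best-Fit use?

Best-Fit: [28,8,3] [5,23,9] [26] [24] [27] → 5 containers.
5 crates exceed 20 m³ (half the capacity), and no two of those can share a container, so at least 5 containers are needed.
So 5 is already optimal.

0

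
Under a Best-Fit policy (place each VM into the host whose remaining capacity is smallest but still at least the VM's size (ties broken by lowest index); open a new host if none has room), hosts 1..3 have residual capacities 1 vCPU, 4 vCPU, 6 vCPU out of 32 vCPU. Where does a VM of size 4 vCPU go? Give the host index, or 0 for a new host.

Hosts with room: host 2 (4 vCPU), host 3 (6 vCPU).
Tightest fit is host 2 with 4 vCPU free.

2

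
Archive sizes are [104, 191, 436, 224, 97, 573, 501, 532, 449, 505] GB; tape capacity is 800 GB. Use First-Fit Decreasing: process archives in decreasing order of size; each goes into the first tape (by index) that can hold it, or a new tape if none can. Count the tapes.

6 tapes

Sorted descending: 573, 532, 505, 501, 449, 436, 224, 191, 104, 97.
tape 1: place 573 GB, 227 GB left
tape 2: place 532 GB, 268 GB left
tape 3: place 505 GB, 295 GB left
tape 4: place 501 GB, 299 GB left
tape 5: place 449 GB, 351 GB left
tape 6: place 436 GB, 364 GB left
tape 1: place 224 GB, 3 GB left
tape 2: place 191 GB, 77 GB left
tape 3: place 104 GB, 191 GB left
tape 3: place 97 GB, 94 GB left
Final tapes: [573,224] [532,191] [505,104,97] [501] [449] [436].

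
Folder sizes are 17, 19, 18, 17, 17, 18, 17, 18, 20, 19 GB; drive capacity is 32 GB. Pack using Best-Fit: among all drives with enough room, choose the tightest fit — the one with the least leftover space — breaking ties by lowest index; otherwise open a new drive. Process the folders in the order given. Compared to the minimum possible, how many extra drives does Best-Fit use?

Best-Fit: [17] [19] [18] [17] [17] [18] [17] [18] [20] [19] → 10 drives.
10 folders exceed 16 GB (half the capacity), and no two of those can share a drive, so at least 10 drives are needed.
So 10 is already optimal.

0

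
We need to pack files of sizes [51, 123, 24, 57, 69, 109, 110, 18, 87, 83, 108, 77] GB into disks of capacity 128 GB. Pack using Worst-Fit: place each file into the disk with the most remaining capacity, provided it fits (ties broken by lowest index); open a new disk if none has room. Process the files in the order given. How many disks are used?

9 disks

51 GB → disk 1 (remaining 77 GB)
123 GB → disk 2 (remaining 5 GB)
24 GB → disk 1 (remaining 53 GB)
57 GB → disk 3 (remaining 71 GB)
69 GB → disk 3 (remaining 2 GB)
109 GB → disk 4 (remaining 19 GB)
110 GB → disk 5 (remaining 18 GB)
18 GB → disk 1 (remaining 35 GB)
87 GB → disk 6 (remaining 41 GB)
83 GB → disk 7 (remaining 45 GB)
108 GB → disk 8 (remaining 20 GB)
77 GB → disk 9 (remaining 51 GB)
Final disks: [51,24,18] [123] [57,69] [109] [110] [87] [83] [108] [77].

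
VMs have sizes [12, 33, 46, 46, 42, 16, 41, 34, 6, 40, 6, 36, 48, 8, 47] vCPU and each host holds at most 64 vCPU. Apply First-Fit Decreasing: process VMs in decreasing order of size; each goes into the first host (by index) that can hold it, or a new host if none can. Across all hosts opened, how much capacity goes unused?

Sorted descending: 48, 47, 46, 46, 42, 41, 40, 36, 34, 33, 16, 12, 8, 6, 6.
48 vCPU → host 1 (remaining 16 vCPU)
47 vCPU → host 2 (remaining 17 vCPU)
46 vCPU → host 3 (remaining 18 vCPU)
46 vCPU → host 4 (remaining 18 vCPU)
42 vCPU → host 5 (remaining 22 vCPU)
41 vCPU → host 6 (remaining 23 vCPU)
40 vCPU → host 7 (remaining 24 vCPU)
36 vCPU → host 8 (remaining 28 vCPU)
34 vCPU → host 9 (remaining 30 vCPU)
33 vCPU → host 10 (remaining 31 vCPU)
16 vCPU → host 1 (remaining 0 vCPU)
12 vCPU → host 2 (remaining 5 vCPU)
8 vCPU → host 3 (remaining 10 vCPU)
6 vCPU → host 3 (remaining 4 vCPU)
6 vCPU → host 4 (remaining 12 vCPU)
10 hosts × 64 vCPU = 640 vCPU; used 461 vCPU; unused 179 vCPU.

179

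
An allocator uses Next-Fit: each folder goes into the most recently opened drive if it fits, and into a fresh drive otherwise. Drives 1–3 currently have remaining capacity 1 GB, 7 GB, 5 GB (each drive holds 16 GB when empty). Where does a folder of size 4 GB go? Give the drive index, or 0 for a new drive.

Next-Fit only looks at drive 3, which has 5 GB free.
4 GB fits there.

3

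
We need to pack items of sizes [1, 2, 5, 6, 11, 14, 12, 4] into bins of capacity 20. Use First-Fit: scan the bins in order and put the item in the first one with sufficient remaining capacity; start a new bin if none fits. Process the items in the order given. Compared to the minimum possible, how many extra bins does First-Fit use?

1

First-Fit: [1,2,5,6,4] [11] [14] [12] → 4 bins.
Total size 55; any packing needs at least ⌈55/20⌉ = 3 bins.
An optimal packing achieves that bound: [14,6] [12,5,2,1] [11,4] → 3 bins.
Excess: 4 − 3 = 1.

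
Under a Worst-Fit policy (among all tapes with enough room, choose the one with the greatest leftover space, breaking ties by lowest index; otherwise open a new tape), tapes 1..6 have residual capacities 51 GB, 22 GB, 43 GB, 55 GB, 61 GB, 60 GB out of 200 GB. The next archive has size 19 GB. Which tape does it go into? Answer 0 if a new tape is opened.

5

Tapes with room: tape 1 (51 GB), tape 2 (22 GB), tape 3 (43 GB), tape 4 (55 GB), tape 5 (61 GB), tape 6 (60 GB).
Most room is tape 5 with 61 GB free.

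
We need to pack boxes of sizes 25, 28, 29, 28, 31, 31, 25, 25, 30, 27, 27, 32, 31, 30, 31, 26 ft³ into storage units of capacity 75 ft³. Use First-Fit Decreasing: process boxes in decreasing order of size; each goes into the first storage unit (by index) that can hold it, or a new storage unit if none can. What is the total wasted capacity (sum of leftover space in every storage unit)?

144

Sorted descending: 32, 31, 31, 31, 31, 30, 30, 29, 28, 28, 27, 27, 26, 25, 25, 25.
Put 32 ft³ in storage unit 1; 43 ft³ remain.
Put 31 ft³ in storage unit 1; 12 ft³ remain.
Put 31 ft³ in storage unit 2; 44 ft³ remain.
Put 31 ft³ in storage unit 2; 13 ft³ remain.
Put 31 ft³ in storage unit 3; 44 ft³ remain.
Put 30 ft³ in storage unit 3; 14 ft³ remain.
Put 30 ft³ in storage unit 4; 45 ft³ remain.
Put 29 ft³ in storage unit 4; 16 ft³ remain.
Put 28 ft³ in storage unit 5; 47 ft³ remain.
Put 28 ft³ in storage unit 5; 19 ft³ remain.
Put 27 ft³ in storage unit 6; 48 ft³ remain.
Put 27 ft³ in storage unit 6; 21 ft³ remain.
Put 26 ft³ in storage unit 7; 49 ft³ remain.
Put 25 ft³ in storage unit 7; 24 ft³ remain.
Put 25 ft³ in storage unit 8; 50 ft³ remain.
Put 25 ft³ in storage unit 8; 25 ft³ remain.
8 storage units × 75 ft³ = 600 ft³; used 456 ft³; unused 144 ft³.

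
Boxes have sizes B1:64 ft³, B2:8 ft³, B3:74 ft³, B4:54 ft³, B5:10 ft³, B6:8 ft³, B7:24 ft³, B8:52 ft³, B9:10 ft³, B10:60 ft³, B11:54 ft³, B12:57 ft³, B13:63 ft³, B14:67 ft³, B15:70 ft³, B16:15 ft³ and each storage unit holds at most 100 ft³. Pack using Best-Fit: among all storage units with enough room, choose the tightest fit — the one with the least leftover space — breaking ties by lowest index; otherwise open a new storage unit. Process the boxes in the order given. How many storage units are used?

10

B1 (64 ft³) → storage unit 1 (remaining 36 ft³)
B2 (8 ft³) → storage unit 1 (remaining 28 ft³)
B3 (74 ft³) → storage unit 2 (remaining 26 ft³)
B4 (54 ft³) → storage unit 3 (remaining 46 ft³)
B5 (10 ft³) → storage unit 2 (remaining 16 ft³)
B6 (8 ft³) → storage unit 2 (remaining 8 ft³)
B7 (24 ft³) → storage unit 1 (remaining 4 ft³)
B8 (52 ft³) → storage unit 4 (remaining 48 ft³)
B9 (10 ft³) → storage unit 3 (remaining 36 ft³)
B10 (60 ft³) → storage unit 5 (remaining 40 ft³)
B11 (54 ft³) → storage unit 6 (remaining 46 ft³)
B12 (57 ft³) → storage unit 7 (remaining 43 ft³)
B13 (63 ft³) → storage unit 8 (remaining 37 ft³)
B14 (67 ft³) → storage unit 9 (remaining 33 ft³)
B15 (70 ft³) → storage unit 10 (remaining 30 ft³)
B16 (15 ft³) → storage unit 10 (remaining 15 ft³)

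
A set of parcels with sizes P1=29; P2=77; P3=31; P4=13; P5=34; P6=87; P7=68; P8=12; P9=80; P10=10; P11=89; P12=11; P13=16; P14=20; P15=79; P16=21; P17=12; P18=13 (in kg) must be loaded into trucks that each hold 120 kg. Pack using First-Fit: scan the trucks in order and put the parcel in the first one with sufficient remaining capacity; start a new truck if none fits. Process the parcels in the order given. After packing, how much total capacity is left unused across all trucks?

P1 (29 kg) → truck 1 (remaining 91 kg)
P2 (77 kg) → truck 1 (remaining 14 kg)
P3 (31 kg) → truck 2 (remaining 89 kg)
P4 (13 kg) → truck 1 (remaining 1 kg)
P5 (34 kg) → truck 2 (remaining 55 kg)
P6 (87 kg) → truck 3 (remaining 33 kg)
P7 (68 kg) → truck 4 (remaining 52 kg)
P8 (12 kg) → truck 2 (remaining 43 kg)
P9 (80 kg) → truck 5 (remaining 40 kg)
P10 (10 kg) → truck 2 (remaining 33 kg)
P11 (89 kg) → truck 6 (remaining 31 kg)
P12 (11 kg) → truck 2 (remaining 22 kg)
P13 (16 kg) → truck 2 (remaining 6 kg)
P14 (20 kg) → truck 3 (remaining 13 kg)
P15 (79 kg) → truck 7 (remaining 41 kg)
P16 (21 kg) → truck 4 (remaining 31 kg)
P17 (12 kg) → truck 3 (remaining 1 kg)
P18 (13 kg) → truck 4 (remaining 18 kg)
7 trucks × 120 kg = 840 kg; used 702 kg; unused 138 kg.

138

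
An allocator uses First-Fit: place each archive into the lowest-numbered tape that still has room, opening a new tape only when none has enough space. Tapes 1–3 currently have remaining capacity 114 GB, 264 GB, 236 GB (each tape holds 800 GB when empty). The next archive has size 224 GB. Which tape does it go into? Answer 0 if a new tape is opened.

Tapes with room: tape 2 (264 GB), tape 3 (236 GB).
The first with room is tape 2.

2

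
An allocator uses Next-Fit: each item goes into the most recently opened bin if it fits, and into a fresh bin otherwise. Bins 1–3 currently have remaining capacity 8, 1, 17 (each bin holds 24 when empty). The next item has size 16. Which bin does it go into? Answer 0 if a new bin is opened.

Next-Fit only looks at bin 3, which has 17 free.
16 fits there.

3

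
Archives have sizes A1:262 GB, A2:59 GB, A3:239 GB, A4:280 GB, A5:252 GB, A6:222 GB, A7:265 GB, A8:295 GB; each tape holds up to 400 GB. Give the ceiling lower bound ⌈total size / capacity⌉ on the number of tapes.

5

Total size = 262 + 59 + 239 + 280 + 252 + 222 + 265 + 295 = 1874 GB.
⌈1874 / 400⌉ = 5.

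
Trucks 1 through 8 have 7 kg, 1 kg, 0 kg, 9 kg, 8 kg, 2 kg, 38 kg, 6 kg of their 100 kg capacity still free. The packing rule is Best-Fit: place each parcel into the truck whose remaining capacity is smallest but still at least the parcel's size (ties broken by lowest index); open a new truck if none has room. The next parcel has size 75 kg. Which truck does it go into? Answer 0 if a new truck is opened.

0

No truck has ≥ 75 kg free, so a new truck is opened.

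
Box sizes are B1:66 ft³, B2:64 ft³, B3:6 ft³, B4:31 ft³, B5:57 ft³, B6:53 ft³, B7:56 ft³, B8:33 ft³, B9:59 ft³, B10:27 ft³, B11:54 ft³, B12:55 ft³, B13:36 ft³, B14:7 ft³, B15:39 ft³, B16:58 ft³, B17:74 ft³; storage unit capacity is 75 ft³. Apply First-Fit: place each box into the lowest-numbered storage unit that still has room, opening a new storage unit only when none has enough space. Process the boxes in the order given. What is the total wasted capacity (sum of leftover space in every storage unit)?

storage unit 1: place B1 (66 ft³), 9 ft³ left
storage unit 2: place B2 (64 ft³), 11 ft³ left
storage unit 1: place B3 (6 ft³), 3 ft³ left
storage unit 3: place B4 (31 ft³), 44 ft³ left
storage unit 4: place B5 (57 ft³), 18 ft³ left
storage unit 5: place B6 (53 ft³), 22 ft³ left
storage unit 6: place B7 (56 ft³), 19 ft³ left
storage unit 3: place B8 (33 ft³), 11 ft³ left
storage unit 7: place B9 (59 ft³), 16 ft³ left
storage unit 8: place B10 (27 ft³), 48 ft³ left
storage unit 9: place B11 (54 ft³), 21 ft³ left
storage unit 10: place B12 (55 ft³), 20 ft³ left
storage unit 8: place B13 (36 ft³), 12 ft³ left
storage unit 2: place B14 (7 ft³), 4 ft³ left
storage unit 11: place B15 (39 ft³), 36 ft³ left
storage unit 12: place B16 (58 ft³), 17 ft³ left
storage unit 13: place B17 (74 ft³), 1 ft³ left
13 storage units × 75 ft³ = 975 ft³; used 775 ft³; unused 200 ft³.

200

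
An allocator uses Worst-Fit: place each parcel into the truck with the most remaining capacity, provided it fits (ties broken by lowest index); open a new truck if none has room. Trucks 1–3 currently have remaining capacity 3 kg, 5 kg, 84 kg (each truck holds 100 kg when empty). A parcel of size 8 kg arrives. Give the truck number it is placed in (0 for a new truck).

3

Trucks with room: truck 3 (84 kg).
Most room is truck 3 with 84 kg free.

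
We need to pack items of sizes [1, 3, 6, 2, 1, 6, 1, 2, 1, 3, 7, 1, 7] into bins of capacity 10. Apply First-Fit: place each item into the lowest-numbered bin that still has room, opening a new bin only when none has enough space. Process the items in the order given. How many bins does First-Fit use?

1 → bin 1 (remaining 9)
3 → bin 1 (remaining 6)
6 → bin 1 (remaining 0)
2 → bin 2 (remaining 8)
1 → bin 2 (remaining 7)
6 → bin 2 (remaining 1)
1 → bin 2 (remaining 0)
2 → bin 3 (remaining 8)
1 → bin 3 (remaining 7)
3 → bin 3 (remaining 4)
7 → bin 4 (remaining 3)
1 → bin 3 (remaining 3)
7 → bin 5 (remaining 3)
Final bins: [1,3,6] [2,1,6,1] [2,1,3,1] [7] [7].

5 bins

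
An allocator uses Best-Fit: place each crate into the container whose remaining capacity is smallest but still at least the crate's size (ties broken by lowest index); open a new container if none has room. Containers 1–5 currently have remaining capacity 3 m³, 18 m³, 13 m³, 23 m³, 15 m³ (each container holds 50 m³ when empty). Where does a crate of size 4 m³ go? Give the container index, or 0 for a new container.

3

Containers with room: container 2 (18 m³), container 3 (13 m³), container 4 (23 m³), container 5 (15 m³).
Tightest fit is container 3 with 13 m³ free.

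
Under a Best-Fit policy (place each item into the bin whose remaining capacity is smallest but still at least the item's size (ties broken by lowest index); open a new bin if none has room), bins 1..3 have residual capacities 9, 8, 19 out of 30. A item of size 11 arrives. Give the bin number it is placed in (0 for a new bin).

Bins with room: bin 3 (19).
Tightest fit is bin 3 with 19 free.

3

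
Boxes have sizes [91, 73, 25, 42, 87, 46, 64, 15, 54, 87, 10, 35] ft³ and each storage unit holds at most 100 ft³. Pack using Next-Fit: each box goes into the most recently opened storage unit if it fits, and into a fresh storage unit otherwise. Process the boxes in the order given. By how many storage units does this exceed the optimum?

Next-Fit: [91] [73,25] [42] [87] [46] [64,15] [54] [87,10] [35] → 9 storage units.
Total size 629 ft³; any packing needs at least ⌈629/100⌉ = 7 storage units.
An optimal packing achieves that bound: [91] [87,10] [87] [73,25] [64,35] [54,46] [42,15] → 7 storage units.
Excess: 9 − 7 = 2.

2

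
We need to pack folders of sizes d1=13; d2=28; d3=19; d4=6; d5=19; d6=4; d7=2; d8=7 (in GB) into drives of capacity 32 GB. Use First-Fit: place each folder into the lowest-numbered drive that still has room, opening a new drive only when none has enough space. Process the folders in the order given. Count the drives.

4 drives

d1 (13 GB) → drive 1 (remaining 19 GB)
d2 (28 GB) → drive 2 (remaining 4 GB)
d3 (19 GB) → drive 1 (remaining 0 GB)
d4 (6 GB) → drive 3 (remaining 26 GB)
d5 (19 GB) → drive 3 (remaining 7 GB)
d6 (4 GB) → drive 2 (remaining 0 GB)
d7 (2 GB) → drive 3 (remaining 5 GB)
d8 (7 GB) → drive 4 (remaining 25 GB)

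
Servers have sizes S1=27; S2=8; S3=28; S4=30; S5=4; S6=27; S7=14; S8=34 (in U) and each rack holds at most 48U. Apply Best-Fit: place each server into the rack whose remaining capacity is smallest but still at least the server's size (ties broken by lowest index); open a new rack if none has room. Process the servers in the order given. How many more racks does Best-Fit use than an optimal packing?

0

Best-Fit: [27,8,4] [28] [30,14] [27] [34] → 5 racks.
5 servers exceed 24U (half the capacity), and no two of those can share a rack, so at least 5 racks are needed.
So 5 is already optimal.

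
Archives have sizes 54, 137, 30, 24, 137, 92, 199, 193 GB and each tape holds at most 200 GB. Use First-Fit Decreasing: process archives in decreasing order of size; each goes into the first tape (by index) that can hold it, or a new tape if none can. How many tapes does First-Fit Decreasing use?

Sorted descending: 199, 193, 137, 137, 92, 54, 30, 24.
199 GB → tape 1 (remaining 1 GB)
193 GB → tape 2 (remaining 7 GB)
137 GB → tape 3 (remaining 63 GB)
137 GB → tape 4 (remaining 63 GB)
92 GB → tape 5 (remaining 108 GB)
54 GB → tape 3 (remaining 9 GB)
30 GB → tape 4 (remaining 33 GB)
24 GB → tape 4 (remaining 9 GB)
Final tapes: [199] [193] [137,54] [137,30,24] [92].

5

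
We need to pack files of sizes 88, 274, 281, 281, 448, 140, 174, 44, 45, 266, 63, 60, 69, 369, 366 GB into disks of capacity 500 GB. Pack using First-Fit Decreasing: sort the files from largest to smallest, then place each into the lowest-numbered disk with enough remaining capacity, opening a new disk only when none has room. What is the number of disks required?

Sorted descending: 448, 369, 366, 281, 281, 274, 266, 174, 140, 88, 69, 63, 60, 45, 44.
448 GB → disk 1 (remaining 52 GB)
369 GB → disk 2 (remaining 131 GB)
366 GB → disk 3 (remaining 134 GB)
281 GB → disk 4 (remaining 219 GB)
281 GB → disk 5 (remaining 219 GB)
274 GB → disk 6 (remaining 226 GB)
266 GB → disk 7 (remaining 234 GB)
174 GB → disk 4 (remaining 45 GB)
140 GB → disk 5 (remaining 79 GB)
88 GB → disk 2 (remaining 43 GB)
69 GB → disk 3 (remaining 65 GB)
63 GB → disk 3 (remaining 2 GB)
60 GB → disk 5 (remaining 19 GB)
45 GB → disk 1 (remaining 7 GB)
44 GB → disk 4 (remaining 1 GB)

7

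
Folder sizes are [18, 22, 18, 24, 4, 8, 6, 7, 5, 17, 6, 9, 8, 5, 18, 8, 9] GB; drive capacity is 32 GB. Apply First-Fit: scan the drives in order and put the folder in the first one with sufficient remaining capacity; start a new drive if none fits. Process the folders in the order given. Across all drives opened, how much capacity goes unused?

Put 18 GB in drive 1; 14 GB remain.
Put 22 GB in drive 2; 10 GB remain.
Put 18 GB in drive 3; 14 GB remain.
Put 24 GB in drive 4; 8 GB remain.
Put 4 GB in drive 1; 10 GB remain.
Put 8 GB in drive 1; 2 GB remain.
Put 6 GB in drive 2; 4 GB remain.
Put 7 GB in drive 3; 7 GB remain.
Put 5 GB in drive 3; 2 GB remain.
Put 17 GB in drive 5; 15 GB remain.
Put 6 GB in drive 4; 2 GB remain.
Put 9 GB in drive 5; 6 GB remain.
Put 8 GB in drive 6; 24 GB remain.
Put 5 GB in drive 5; 1 GB remain.
Put 18 GB in drive 6; 6 GB remain.
Put 8 GB in drive 7; 24 GB remain.
Put 9 GB in drive 7; 15 GB remain.
7 drives × 32 GB = 224 GB; used 192 GB; unused 32 GB.

32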